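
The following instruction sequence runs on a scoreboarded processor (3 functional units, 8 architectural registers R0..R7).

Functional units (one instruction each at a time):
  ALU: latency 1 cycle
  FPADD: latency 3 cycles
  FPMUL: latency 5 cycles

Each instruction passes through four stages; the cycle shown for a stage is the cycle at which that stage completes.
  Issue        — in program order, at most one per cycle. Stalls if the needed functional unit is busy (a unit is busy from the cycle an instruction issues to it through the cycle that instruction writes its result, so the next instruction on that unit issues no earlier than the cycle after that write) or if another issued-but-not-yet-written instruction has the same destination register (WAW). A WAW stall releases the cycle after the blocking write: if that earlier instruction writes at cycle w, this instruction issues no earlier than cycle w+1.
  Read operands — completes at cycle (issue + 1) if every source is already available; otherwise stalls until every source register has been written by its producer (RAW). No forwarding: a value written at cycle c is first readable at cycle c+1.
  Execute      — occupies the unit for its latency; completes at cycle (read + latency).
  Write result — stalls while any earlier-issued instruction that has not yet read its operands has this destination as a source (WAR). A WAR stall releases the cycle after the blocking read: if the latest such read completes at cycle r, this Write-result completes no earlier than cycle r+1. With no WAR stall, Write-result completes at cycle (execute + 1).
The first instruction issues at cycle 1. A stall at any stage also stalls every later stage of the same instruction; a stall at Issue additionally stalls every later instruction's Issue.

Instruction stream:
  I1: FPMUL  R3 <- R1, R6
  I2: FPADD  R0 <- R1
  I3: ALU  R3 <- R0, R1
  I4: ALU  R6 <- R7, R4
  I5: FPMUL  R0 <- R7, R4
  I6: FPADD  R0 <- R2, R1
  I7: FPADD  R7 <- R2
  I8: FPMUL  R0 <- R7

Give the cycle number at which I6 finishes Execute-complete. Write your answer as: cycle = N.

cycle 1: I1 issues→FPMUL
cycle 2: I1 reads, I2 issues→FPADD
cycle 3: I2 reads
cycle 6: I2 exec-done
cycle 7: I1 exec-done, I2 writes R0
cycle 8: I1 writes R3
cycle 9: I3 issues→ALU
cycle 10: I3 reads
cycle 11: I3 exec-done
cycle 12: I3 writes R3
cycle 13: I4 issues→ALU
cycle 14: I4 reads, I5 issues→FPMUL
cycle 15: I4 exec-done, I5 reads
cycle 16: I4 writes R6
cycle 20: I5 exec-done
cycle 21: I5 writes R0
cycle 22: I6 issues→FPADD
cycle 23: I6 reads
cycle 26: I6 exec-done
cycle 27: I6 writes R0
cycle 28: I7 issues→FPADD
cycle 29: I7 reads, I8 issues→FPMUL
cycle 32: I7 exec-done
cycle 33: I7 writes R7
cycle 34: I8 reads
cycle 39: I8 exec-done
cycle 40: I8 writes R0

cycle = 26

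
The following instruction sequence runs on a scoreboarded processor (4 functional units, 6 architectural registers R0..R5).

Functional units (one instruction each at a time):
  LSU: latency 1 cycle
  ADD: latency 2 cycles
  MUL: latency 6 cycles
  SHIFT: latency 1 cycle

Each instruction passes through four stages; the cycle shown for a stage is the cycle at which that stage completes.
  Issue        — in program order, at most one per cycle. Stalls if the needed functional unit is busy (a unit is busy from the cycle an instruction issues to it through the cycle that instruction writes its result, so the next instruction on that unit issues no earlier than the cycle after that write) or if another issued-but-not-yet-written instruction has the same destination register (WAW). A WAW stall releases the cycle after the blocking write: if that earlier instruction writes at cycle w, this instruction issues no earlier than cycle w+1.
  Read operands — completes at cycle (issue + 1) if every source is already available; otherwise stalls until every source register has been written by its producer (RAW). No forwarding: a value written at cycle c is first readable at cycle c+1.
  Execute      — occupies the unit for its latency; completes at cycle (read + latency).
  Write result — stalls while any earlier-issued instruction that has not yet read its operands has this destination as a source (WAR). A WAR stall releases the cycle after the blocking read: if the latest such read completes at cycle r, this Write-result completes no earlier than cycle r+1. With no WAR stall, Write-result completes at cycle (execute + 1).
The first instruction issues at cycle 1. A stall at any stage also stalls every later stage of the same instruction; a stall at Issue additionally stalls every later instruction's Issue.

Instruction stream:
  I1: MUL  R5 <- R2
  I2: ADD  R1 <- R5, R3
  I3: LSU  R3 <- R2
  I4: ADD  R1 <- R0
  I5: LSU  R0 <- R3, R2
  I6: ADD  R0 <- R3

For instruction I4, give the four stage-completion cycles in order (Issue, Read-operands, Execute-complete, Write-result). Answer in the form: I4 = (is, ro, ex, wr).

I4 = (14, 15, 17, 18)

I1: IS=1 RO=2 EX=8 WR=9
I2: IS=2 RO=10 EX=12 WR=13  [RAW R5: wait I1 write@9]
I3: IS=3 RO=4 EX=5 WR=11  [WAR R3: wait I2 read@10]
I4: IS=14 RO=15 EX=17 WR=18  [struct: ADD busy until I2 writes@13]
I5: IS=15 RO=16 EX=17 WR=18
I6: IS=19 RO=20 EX=22 WR=23  [WAW R0: wait I5 write@18]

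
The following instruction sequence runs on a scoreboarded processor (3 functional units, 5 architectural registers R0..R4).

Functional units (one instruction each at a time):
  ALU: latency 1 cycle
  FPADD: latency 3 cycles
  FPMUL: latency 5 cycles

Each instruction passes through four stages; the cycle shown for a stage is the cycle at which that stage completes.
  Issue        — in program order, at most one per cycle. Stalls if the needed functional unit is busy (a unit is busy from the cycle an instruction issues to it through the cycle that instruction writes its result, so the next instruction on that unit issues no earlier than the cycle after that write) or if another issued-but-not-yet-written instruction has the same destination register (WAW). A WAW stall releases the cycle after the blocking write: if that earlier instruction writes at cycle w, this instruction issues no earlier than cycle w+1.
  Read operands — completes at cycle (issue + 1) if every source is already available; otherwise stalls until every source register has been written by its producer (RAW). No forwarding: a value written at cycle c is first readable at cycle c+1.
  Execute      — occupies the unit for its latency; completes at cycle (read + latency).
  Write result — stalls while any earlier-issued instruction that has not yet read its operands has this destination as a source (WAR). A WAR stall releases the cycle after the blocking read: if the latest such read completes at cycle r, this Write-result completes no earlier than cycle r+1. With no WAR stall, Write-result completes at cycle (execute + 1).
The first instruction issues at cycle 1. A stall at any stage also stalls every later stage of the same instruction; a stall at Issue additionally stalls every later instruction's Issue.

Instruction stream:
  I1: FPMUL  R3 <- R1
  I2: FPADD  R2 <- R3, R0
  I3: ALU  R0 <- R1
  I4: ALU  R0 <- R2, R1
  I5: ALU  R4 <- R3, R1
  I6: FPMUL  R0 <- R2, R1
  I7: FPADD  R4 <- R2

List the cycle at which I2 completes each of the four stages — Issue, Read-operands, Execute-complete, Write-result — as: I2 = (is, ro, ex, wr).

1) issue 1, read 2, done 7, write 8
2) issue 2, read 9, done 12, write 13  <RAW R3: wait I1 write@8>
3) issue 3, read 4, done 5, write 10  <WAR R0: wait I2 read@9>
4) issue 11, read 14, done 15, write 16  <struct: ALU busy until I3 writes@10 / RAW R2: wait I2 write@13>
5) issue 17, read 18, done 19, write 20  <struct: ALU busy until I4 writes@16>
6) issue 18, read 19, done 24, write 25
7) issue 21, read 22, done 25, write 26  <WAW R4: wait I5 write@20>

I2 = (2, 9, 12, 13)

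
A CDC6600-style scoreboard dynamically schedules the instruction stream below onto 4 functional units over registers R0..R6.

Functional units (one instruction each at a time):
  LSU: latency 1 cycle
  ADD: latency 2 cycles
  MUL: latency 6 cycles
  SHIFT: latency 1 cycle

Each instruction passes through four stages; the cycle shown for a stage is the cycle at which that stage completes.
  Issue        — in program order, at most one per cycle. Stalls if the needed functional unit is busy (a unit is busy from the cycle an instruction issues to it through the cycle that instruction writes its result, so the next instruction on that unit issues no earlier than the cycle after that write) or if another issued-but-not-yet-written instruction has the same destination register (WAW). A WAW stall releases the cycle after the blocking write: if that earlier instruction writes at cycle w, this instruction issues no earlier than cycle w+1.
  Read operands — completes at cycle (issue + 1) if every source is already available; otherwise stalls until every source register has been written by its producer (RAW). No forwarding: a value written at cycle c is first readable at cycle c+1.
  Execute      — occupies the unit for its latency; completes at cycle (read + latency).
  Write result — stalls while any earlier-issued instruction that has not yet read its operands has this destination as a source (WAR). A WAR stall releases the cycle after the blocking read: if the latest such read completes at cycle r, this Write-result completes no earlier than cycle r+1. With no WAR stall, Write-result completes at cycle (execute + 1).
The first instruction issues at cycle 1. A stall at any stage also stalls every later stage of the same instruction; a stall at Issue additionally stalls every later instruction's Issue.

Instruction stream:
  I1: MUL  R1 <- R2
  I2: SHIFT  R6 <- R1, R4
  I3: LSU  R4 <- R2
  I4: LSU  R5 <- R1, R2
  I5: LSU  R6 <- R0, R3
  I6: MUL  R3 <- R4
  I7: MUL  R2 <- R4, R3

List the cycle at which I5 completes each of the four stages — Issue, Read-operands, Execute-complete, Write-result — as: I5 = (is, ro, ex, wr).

t=1  I1 issues→MUL
t=2  I1 reads; I2 issues→SHIFT
t=3  I3 issues→LSU
t=4  I3 reads
t=5  I3 exec-done
t=8  I1 exec-done
t=9  I1 writes R1
t=10  I2 reads
t=11  I2 exec-done; I3 writes R4
t=12  I2 writes R6; I4 issues→LSU
t=13  I4 reads
t=14  I4 exec-done
t=15  I4 writes R5
t=16  I5 issues→LSU
t=17  I5 reads; I6 issues→MUL
t=18  I5 exec-done; I6 reads
t=19  I5 writes R6
t=24  I6 exec-done
t=25  I6 writes R3
t=26  I7 issues→MUL
t=27  I7 reads
t=33  I7 exec-done
t=34  I7 writes R2

I5 = (16, 17, 18, 19)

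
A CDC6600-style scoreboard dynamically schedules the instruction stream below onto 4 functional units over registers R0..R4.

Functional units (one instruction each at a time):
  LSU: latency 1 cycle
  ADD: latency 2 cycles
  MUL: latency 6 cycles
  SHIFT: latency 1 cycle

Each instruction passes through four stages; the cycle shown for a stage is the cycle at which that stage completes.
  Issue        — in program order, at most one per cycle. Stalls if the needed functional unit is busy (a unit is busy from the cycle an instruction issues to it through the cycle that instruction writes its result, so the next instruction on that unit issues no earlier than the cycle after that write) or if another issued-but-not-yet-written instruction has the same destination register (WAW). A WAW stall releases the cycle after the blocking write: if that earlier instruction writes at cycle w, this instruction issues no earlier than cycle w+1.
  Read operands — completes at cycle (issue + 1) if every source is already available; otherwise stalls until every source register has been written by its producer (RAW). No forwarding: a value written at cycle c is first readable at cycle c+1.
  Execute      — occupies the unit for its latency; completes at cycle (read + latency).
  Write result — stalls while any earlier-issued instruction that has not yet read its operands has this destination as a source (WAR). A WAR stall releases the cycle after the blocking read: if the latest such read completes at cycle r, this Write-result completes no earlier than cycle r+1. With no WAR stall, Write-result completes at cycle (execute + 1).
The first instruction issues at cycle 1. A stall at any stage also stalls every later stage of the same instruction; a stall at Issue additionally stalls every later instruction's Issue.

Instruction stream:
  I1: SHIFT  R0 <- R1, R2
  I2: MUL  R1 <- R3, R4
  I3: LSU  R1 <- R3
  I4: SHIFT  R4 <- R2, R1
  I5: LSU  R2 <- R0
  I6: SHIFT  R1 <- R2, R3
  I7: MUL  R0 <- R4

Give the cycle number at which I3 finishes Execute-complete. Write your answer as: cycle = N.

cycle = 13

[1] I1→SHIFT
[2] I1 RO | I2→MUL
[3] I1 EX | I2 RO
[4] I1 WR R0
[9] I2 EX
[10] I2 WR R1
[11] I3→LSU
[12] I3 RO | I4→SHIFT
[13] I3 EX
[14] I3 WR R1
[15] I4 RO | I5→LSU
[16] I4 EX | I5 RO
[17] I4 WR R4 | I5 EX
[18] I5 WR R2 | I6→SHIFT
[19] I6 RO | I7→MUL
[20] I6 EX | I7 RO
[21] I6 WR R1
[26] I7 EX
[27] I7 WR R0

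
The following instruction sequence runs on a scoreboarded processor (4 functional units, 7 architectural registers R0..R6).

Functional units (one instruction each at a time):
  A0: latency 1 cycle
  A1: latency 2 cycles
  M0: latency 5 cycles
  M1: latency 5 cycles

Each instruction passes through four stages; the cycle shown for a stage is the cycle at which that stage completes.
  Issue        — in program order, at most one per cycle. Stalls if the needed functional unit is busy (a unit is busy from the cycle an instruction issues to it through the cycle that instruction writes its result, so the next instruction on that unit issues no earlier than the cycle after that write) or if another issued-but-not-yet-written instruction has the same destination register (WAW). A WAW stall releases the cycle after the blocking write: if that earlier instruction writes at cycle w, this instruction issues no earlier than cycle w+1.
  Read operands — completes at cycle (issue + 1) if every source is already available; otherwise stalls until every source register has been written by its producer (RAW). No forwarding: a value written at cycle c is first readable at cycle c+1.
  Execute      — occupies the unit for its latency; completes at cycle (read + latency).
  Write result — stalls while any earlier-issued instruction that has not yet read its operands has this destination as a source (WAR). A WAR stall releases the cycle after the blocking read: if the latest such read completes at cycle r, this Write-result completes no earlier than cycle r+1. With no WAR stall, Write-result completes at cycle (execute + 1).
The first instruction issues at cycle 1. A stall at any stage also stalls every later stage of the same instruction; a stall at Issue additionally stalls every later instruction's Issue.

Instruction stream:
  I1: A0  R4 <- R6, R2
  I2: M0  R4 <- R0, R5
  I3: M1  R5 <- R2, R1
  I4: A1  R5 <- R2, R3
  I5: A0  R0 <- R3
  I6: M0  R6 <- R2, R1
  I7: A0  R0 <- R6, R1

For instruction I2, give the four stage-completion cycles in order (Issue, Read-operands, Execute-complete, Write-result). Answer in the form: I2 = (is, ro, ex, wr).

cycle 1: I1 issues→A0
cycle 2: I1 reads
cycle 3: I1 exec-done
cycle 4: I1 writes R4
cycle 5: I2 issues→M0
cycle 6: I2 reads | I3 issues→M1
cycle 7: I3 reads
cycle 11: I2 exec-done
cycle 12: I2 writes R4 | I3 exec-done
cycle 13: I3 writes R5
cycle 14: I4 issues→A1
cycle 15: I4 reads | I5 issues→A0
cycle 16: I5 reads | I6 issues→M0
cycle 17: I4 exec-done | I5 exec-done | I6 reads
cycle 18: I4 writes R5 | I5 writes R0
cycle 19: I7 issues→A0
cycle 22: I6 exec-done
cycle 23: I6 writes R6
cycle 24: I7 reads
cycle 25: I7 exec-done
cycle 26: I7 writes R0

I2 = (5, 6, 11, 12)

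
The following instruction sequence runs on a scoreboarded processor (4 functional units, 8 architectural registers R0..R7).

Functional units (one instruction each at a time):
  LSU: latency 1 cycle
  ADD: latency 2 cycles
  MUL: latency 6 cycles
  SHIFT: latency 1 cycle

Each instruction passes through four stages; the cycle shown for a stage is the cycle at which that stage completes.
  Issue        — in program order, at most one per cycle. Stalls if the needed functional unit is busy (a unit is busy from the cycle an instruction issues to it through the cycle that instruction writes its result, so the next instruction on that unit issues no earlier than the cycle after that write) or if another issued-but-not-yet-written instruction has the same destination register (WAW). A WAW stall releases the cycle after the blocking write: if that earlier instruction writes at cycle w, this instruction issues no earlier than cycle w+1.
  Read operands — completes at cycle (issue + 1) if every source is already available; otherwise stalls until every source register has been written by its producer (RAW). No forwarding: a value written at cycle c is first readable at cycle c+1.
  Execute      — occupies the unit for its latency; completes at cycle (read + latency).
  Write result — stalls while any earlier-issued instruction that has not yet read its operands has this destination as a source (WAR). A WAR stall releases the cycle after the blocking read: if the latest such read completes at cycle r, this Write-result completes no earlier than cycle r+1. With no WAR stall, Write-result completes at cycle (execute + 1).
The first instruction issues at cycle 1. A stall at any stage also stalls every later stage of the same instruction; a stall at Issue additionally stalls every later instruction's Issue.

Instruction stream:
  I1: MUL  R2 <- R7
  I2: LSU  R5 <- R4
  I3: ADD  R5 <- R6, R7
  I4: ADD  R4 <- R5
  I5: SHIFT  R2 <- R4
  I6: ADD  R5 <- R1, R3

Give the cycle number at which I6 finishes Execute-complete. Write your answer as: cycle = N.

cycle = 19

I1: IS=1 RO=2 EX=8 WR=9
I2: IS=2 RO=3 EX=4 WR=5
I3: IS=6 RO=7 EX=9 WR=10  [WAW R5: wait I2 write@5]
I4: IS=11 RO=12 EX=14 WR=15  [struct: ADD busy until I3 writes@10]
I5: IS=12 RO=16 EX=17 WR=18  [RAW R4: wait I4 write@15]
I6: IS=16 RO=17 EX=19 WR=20  [struct: ADD busy until I4 writes@15]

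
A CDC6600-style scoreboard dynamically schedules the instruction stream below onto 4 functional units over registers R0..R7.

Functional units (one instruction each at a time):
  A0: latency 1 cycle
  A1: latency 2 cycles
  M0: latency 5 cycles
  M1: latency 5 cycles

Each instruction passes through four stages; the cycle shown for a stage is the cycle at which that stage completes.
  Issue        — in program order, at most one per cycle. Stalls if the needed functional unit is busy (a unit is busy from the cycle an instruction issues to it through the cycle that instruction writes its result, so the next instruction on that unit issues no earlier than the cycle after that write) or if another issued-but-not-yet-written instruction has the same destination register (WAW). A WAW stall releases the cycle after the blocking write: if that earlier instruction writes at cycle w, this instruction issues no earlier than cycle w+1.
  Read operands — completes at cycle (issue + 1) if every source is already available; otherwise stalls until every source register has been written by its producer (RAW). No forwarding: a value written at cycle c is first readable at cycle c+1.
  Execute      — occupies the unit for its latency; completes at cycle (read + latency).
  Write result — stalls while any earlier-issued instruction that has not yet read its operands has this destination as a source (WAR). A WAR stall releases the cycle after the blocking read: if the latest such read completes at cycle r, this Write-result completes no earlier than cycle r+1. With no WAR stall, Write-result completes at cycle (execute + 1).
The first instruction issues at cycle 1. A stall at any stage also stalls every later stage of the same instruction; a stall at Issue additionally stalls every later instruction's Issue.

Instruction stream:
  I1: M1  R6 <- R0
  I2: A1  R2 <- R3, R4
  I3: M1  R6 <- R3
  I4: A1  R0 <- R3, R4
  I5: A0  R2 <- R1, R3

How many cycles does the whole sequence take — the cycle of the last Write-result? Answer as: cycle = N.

cycle = 16

1) issue 1, read 2, done 7, write 8
2) issue 2, read 3, done 5, write 6
3) issue 9, read 10, done 15, write 16  <struct: M1 busy until I1 writes@8>
4) issue 10, read 11, done 13, write 14
5) issue 11, read 12, done 13, write 14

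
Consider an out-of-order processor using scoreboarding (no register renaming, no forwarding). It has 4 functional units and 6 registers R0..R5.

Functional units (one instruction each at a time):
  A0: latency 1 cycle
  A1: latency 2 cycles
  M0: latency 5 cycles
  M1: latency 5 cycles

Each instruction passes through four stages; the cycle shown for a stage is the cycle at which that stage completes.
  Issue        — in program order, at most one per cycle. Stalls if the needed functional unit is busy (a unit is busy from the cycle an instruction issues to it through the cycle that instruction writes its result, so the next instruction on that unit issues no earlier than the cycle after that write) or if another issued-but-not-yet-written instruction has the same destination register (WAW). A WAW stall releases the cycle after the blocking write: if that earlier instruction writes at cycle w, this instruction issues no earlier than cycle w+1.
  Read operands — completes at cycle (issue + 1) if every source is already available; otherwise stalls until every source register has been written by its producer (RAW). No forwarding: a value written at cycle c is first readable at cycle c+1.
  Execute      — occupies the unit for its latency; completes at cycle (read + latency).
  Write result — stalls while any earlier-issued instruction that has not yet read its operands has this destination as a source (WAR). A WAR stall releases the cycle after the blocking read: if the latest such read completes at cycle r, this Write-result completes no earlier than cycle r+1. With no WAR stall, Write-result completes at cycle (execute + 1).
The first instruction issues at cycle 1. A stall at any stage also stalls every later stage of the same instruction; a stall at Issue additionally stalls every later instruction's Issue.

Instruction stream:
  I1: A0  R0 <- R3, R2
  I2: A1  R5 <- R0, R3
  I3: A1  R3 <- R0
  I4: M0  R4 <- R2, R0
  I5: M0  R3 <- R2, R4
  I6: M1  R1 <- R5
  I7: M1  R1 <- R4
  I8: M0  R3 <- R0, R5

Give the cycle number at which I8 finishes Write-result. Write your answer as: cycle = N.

cycle = 35

c1: issue I1 (A0)
c2: I1 read-ops | issue I2 (A1)
c3: I1 finished on A0
c4: I1→R0
c5: I2 read-ops
c7: I2 finished on A1
c8: I2→R5
c9: issue I3 (A1)
c10: I3 read-ops | issue I4 (M0)
c11: I4 read-ops
c12: I3 finished on A1
c13: I3→R3
c16: I4 finished on M0
c17: I4→R4
c18: issue I5 (M0)
c19: I5 read-ops | issue I6 (M1)
c20: I6 read-ops
c24: I5 finished on M0
c25: I5→R3 | I6 finished on M1
c26: I6→R1
c27: issue I7 (M1)
c28: I7 read-ops | issue I8 (M0)
c29: I8 read-ops
c33: I7 finished on M1
c34: I7→R1 | I8 finished on M0
c35: I8→R3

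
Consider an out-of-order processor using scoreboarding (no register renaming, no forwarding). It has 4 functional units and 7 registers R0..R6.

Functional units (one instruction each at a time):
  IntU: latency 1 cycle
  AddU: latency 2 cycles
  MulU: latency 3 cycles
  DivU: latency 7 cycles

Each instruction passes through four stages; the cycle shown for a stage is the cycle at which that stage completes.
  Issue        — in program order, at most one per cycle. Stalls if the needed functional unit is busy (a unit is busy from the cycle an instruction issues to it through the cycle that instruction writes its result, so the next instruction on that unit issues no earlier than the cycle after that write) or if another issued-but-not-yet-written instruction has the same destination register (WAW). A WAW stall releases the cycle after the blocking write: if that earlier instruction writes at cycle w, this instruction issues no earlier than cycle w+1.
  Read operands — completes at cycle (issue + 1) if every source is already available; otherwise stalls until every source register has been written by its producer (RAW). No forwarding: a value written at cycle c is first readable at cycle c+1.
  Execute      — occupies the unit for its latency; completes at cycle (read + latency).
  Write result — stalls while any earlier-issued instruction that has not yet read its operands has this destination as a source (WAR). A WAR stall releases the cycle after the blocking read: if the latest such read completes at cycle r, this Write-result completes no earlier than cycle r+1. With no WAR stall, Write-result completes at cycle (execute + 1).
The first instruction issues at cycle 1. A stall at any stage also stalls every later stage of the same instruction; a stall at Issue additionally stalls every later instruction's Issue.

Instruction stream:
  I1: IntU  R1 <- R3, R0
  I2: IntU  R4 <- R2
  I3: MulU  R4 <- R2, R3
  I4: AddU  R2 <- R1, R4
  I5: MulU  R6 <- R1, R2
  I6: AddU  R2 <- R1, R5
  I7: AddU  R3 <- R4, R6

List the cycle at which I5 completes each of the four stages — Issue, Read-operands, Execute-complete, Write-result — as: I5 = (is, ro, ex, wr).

I5 = (15, 19, 22, 23)

I1 -> (1, 2, 3, 4)
I2 -> (5, 6, 7, 8)  // struct: IntU busy until I1 writes@4
I3 -> (9, 10, 13, 14)  // WAW R4: wait I2 write@8
I4 -> (10, 15, 17, 18)  // RAW R4: wait I3 write@14
I5 -> (15, 19, 22, 23)  // struct: MulU busy until I3 writes@14, RAW R2: wait I4 write@18
I6 -> (19, 20, 22, 23)  // struct: AddU busy until I4 writes@18
I7 -> (24, 25, 27, 28)  // struct: AddU busy until I6 writes@23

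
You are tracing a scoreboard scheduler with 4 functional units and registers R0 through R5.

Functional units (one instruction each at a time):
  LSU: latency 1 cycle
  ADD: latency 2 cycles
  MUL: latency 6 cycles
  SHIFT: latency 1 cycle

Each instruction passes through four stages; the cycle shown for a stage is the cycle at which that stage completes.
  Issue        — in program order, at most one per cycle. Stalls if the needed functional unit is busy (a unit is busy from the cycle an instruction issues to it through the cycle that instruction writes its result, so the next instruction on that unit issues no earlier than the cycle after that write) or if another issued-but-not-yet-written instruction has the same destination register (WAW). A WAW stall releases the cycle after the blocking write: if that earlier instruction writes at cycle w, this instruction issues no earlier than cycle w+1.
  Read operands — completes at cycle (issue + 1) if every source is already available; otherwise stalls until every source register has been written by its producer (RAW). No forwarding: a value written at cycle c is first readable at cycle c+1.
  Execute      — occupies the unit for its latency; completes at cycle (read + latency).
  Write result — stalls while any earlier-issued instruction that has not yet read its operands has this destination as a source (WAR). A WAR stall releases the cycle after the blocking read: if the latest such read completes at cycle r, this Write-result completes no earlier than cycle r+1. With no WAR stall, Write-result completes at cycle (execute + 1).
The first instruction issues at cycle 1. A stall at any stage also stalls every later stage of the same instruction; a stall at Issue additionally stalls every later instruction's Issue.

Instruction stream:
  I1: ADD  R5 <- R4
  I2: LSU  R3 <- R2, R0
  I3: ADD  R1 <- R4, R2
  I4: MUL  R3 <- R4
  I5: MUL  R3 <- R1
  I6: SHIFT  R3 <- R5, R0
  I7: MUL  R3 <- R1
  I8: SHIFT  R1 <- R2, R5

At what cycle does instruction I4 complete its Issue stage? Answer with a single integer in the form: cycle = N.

cycle 1: I1 dispatched to ADD
cycle 2: I1 operands ready · I2 dispatched to LSU
cycle 3: I2 operands ready
cycle 4: I1 complete · I2 complete
cycle 5: R5←I1 · R3←I2
cycle 6: I3 dispatched to ADD
cycle 7: I3 operands ready · I4 dispatched to MUL
cycle 8: I4 operands ready
cycle 9: I3 complete
cycle 10: R1←I3
cycle 14: I4 complete
cycle 15: R3←I4
cycle 16: I5 dispatched to MUL
cycle 17: I5 operands ready
cycle 23: I5 complete
cycle 24: R3←I5
cycle 25: I6 dispatched to SHIFT
cycle 26: I6 operands ready
cycle 27: I6 complete
cycle 28: R3←I6
cycle 29: I7 dispatched to MUL
cycle 30: I7 operands ready · I8 dispatched to SHIFT
cycle 31: I8 operands ready
cycle 32: I8 complete
cycle 33: R1←I8
cycle 36: I7 complete
cycle 37: R3←I7

cycle = 7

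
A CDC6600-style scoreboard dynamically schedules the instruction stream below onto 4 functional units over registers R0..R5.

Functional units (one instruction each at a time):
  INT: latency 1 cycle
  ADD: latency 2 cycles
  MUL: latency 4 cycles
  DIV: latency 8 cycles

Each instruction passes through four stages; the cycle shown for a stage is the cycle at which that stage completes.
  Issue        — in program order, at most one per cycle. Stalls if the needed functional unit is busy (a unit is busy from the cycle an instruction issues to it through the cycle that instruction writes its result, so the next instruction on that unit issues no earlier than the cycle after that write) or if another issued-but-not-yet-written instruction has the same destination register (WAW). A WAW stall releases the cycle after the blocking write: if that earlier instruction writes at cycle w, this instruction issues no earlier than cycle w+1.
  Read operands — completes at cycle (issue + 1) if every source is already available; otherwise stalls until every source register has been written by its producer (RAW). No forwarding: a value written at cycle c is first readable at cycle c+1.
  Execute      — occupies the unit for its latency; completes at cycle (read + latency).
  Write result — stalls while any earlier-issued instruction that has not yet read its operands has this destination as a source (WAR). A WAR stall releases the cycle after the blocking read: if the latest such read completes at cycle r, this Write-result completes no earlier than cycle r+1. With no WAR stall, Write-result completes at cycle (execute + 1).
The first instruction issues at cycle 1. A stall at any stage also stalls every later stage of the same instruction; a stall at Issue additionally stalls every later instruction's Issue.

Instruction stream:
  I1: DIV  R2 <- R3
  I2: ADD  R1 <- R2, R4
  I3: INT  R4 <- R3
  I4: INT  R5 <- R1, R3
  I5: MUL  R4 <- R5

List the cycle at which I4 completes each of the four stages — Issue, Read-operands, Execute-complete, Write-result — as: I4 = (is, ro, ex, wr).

c1: issue I1 (DIV)
c2: I1 read-ops, issue I2 (ADD)
c3: issue I3 (INT)
c4: I3 read-ops
c5: I3 finished on INT
c10: I1 finished on DIV
c11: I1→R2
c12: I2 read-ops
c13: I3→R4
c14: I2 finished on ADD, issue I4 (INT)
c15: I2→R1, issue I5 (MUL)
c16: I4 read-ops
c17: I4 finished on INT
c18: I4→R5
c19: I5 read-ops
c23: I5 finished on MUL
c24: I5→R4

I4 = (14, 16, 17, 18)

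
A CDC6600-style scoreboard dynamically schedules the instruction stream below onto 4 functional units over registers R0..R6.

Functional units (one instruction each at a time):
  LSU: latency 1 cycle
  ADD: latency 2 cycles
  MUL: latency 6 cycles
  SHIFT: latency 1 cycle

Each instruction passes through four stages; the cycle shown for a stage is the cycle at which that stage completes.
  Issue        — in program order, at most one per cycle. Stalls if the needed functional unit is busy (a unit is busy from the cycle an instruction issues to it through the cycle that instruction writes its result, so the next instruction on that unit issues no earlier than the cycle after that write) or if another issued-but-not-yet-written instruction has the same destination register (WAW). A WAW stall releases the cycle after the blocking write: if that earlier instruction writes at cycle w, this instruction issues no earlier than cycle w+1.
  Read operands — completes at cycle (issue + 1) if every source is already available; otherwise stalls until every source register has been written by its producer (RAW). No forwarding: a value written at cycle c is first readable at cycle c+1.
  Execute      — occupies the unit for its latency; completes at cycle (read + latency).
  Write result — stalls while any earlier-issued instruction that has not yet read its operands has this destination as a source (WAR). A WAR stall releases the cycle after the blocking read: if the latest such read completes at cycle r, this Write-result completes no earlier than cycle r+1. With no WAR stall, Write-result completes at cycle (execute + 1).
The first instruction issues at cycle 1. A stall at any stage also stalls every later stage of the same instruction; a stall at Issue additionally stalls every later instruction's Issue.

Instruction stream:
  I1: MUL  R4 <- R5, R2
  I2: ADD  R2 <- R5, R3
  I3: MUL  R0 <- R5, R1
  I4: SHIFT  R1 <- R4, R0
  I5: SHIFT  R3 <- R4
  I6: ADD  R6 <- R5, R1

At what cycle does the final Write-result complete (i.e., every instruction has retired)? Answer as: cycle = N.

cycle = 27

t=1  I1 issues→MUL
t=2  I1 reads | I2 issues→ADD
t=3  I2 reads
t=5  I2 exec-done
t=6  I2 writes R2
t=8  I1 exec-done
t=9  I1 writes R4
t=10  I3 issues→MUL
t=11  I3 reads | I4 issues→SHIFT
t=17  I3 exec-done
t=18  I3 writes R0
t=19  I4 reads
t=20  I4 exec-done
t=21  I4 writes R1
t=22  I5 issues→SHIFT
t=23  I5 reads | I6 issues→ADD
t=24  I5 exec-done | I6 reads
t=25  I5 writes R3
t=26  I6 exec-done
t=27  I6 writes R6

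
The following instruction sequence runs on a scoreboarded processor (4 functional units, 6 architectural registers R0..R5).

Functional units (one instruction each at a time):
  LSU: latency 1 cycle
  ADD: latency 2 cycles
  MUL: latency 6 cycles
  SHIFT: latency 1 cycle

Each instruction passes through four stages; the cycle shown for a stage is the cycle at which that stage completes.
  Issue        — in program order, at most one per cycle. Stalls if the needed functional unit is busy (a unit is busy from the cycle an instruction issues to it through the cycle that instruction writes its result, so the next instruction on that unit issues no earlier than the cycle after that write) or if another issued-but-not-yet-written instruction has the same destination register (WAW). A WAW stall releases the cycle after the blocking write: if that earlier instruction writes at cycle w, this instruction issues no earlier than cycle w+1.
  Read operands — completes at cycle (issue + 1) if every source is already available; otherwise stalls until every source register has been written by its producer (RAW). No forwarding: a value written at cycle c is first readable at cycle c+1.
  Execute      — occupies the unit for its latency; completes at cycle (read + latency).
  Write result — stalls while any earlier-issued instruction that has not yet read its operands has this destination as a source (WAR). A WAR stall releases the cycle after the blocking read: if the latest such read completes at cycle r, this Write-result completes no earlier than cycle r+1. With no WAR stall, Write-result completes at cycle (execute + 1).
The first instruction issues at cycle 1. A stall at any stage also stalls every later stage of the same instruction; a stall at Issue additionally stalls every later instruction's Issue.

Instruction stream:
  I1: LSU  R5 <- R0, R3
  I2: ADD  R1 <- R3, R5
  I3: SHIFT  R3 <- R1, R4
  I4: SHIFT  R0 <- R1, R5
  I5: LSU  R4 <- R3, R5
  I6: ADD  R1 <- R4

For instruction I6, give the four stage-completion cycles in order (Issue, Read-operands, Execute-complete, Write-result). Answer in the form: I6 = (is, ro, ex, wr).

I6 = (14, 17, 19, 20)

I1 -> (1, 2, 3, 4)
I2 -> (2, 5, 7, 8)  // RAW R5: wait I1 write@4
I3 -> (3, 9, 10, 11)  // RAW R1: wait I2 write@8
I4 -> (12, 13, 14, 15)  // struct: SHIFT busy until I3 writes@11
I5 -> (13, 14, 15, 16)
I6 -> (14, 17, 19, 20)  // RAW R4: wait I5 write@16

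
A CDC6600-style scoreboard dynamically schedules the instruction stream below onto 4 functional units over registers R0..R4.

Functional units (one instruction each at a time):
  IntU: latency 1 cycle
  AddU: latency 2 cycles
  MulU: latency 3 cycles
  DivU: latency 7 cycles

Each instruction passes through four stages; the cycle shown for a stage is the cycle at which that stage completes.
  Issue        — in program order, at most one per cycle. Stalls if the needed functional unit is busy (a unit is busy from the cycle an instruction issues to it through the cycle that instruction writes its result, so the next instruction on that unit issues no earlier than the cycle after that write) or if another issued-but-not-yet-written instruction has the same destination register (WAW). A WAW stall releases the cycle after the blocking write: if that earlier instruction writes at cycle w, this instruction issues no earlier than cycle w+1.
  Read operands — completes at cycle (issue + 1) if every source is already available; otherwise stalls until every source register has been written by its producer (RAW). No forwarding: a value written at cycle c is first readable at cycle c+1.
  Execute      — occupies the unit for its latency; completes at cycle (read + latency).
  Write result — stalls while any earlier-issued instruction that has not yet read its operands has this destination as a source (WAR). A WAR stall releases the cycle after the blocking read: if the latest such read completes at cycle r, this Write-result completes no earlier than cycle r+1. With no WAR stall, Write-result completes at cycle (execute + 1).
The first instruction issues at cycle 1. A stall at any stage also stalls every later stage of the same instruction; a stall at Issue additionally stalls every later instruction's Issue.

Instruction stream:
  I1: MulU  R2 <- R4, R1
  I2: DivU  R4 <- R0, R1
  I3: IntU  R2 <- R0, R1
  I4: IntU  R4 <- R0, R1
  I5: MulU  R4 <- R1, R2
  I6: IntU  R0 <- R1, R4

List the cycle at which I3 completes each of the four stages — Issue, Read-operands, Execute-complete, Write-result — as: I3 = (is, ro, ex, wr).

[1] I1→MulU
[2] I1 RO | I2→DivU
[3] I2 RO
[5] I1 EX
[6] I1 WR R2
[7] I3→IntU
[8] I3 RO
[9] I3 EX
[10] I2 EX | I3 WR R2
[11] I2 WR R4
[12] I4→IntU
[13] I4 RO
[14] I4 EX
[15] I4 WR R4
[16] I5→MulU
[17] I5 RO | I6→IntU
[20] I5 EX
[21] I5 WR R4
[22] I6 RO
[23] I6 EX
[24] I6 WR R0

I3 = (7, 8, 9, 10)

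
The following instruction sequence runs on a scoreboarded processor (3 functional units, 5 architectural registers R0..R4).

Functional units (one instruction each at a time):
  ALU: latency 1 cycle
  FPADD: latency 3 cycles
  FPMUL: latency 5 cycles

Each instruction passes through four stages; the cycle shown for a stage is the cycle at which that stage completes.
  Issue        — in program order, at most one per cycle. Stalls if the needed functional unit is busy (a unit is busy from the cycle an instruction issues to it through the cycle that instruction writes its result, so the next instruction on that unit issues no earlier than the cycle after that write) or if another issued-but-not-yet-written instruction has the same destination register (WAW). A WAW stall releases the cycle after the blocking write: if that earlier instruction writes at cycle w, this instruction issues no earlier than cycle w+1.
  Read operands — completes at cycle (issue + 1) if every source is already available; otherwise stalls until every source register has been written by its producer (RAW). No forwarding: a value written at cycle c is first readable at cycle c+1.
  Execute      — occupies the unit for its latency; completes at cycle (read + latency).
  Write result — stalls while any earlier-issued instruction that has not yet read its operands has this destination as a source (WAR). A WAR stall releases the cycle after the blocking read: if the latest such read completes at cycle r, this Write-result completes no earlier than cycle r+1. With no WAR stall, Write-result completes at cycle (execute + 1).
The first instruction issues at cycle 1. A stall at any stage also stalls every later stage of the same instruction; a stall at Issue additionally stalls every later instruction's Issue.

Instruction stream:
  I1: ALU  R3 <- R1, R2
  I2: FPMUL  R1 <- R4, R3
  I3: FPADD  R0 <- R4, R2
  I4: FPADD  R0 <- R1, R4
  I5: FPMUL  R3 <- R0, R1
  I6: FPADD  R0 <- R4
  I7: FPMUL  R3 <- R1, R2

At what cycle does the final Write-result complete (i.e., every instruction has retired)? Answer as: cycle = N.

cycle = 31

I1 -> (1, 2, 3, 4)
I2 -> (2, 5, 10, 11)  // RAW R3: wait I1 write@4
I3 -> (3, 4, 7, 8)
I4 -> (9, 12, 15, 16)  // struct: FPADD busy until I3 writes@8, RAW R1: wait I2 write@11
I5 -> (12, 17, 22, 23)  // struct: FPMUL busy until I2 writes@11, RAW R0: wait I4 write@16
I6 -> (17, 18, 21, 22)  // struct: FPADD busy until I4 writes@16
I7 -> (24, 25, 30, 31)  // struct: FPMUL busy until I5 writes@23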